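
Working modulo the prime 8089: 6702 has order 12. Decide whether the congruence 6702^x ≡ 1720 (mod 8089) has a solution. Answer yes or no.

⟨6702⟩ has order 12; its elements mod 8089 are {1, 1387, 1413, 1414, 2293, 3680, 4409, 5796, 6675, 6676, 6702, 8088}.
1720 is not in this set.

no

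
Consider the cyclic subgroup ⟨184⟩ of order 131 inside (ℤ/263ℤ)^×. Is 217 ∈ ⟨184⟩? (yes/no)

no

217 ∈ ⟨184⟩ iff 217^131 ≡ 1 (mod 263), since |⟨184⟩| = 131.
217^131 mod 263 = 262.
Since 262 ≠ 1, 217 does not lie in the subgroup.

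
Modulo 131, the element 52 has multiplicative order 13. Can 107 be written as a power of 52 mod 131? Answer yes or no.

⟨52⟩ has order 13; its elements mod 131 are {1, 39, 45, 52, 60, 62, 63, 80, 84, 99, 107, 112, 113}.
107 is in this set.

yes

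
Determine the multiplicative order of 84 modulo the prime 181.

180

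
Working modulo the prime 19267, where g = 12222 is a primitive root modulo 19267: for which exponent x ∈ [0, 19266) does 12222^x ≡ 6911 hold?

3865

Baby-step giant-step with m = ceil(sqrt(19266)) = 139.
Baby table (12222^j mod 19267 for j=0..138):
  0:1  1:12222  2:233  3:15477  4:15755  5:3212  6:10185  7:16250
  8:3264  9:9918  10:9099  11:18121  12:697  13:2720  14:8265  15:17216
  16:18312  17:3792  18:8689  19:16521  20:1502  21:15260  22:3160  23:10452
  24:4134  25:7674  26:19139  27:15478  28:8710  29:3445  30:6395  31:12738
  32:6476  33:836  34:6082  35:2118  36:10615  37:11819  38:7119  39:17913
  40:1765  41:12057  42:6638  43:15566  44:5294  45:4682  46:414  47:11954
  48:127  49:10834  50:10324  51:345  52:16384  53:3317  54:2606  55:2181
  56:9921  57:7231  58:18820  59:8594  60:11451  61:17901  62:9237  63:9261
  64:13584  65:19176  66:5284  67:17331  68:17351  69:11320  70:15980  71:17248
  72:4809  73:11248  74:3011  75:472  76:7951  77:13641  78:2951  79:18565
  80:13238  81:9837  82:1734  83:18515  84:18682  85:17454  86:17831  87:1445
  88:12218  89:9146  90:14545  91:11648  92:17260  93:16604  94:14044  95:15332
  96:16129  97:7961  98:992  99:5281  100:19199  101:16652  102:3423  103:7249
  104:7612  105:12788  106:1032  107:12486  108:9252  109:19188  110:17079  111:860
  112:10405  113:7710  114:15990  115:4599  116:7139  117:11882  118:6425  119:13325
  120:13466  121:2738  122:16324  123:2143  124:7893  125:17644  126:8704  127:7181
  128:4997  129:16211  130:8281  131:831  132:2773  133:953  134:10298  135:10112
  136:10326  137:5522  138:16850
Giant step factor: 12222^(-139) ≡ 17075 (mod 19267).
Scan 6911·17075^i mod 19267 for i = 0, 1, …:
  i=0: 6911   i=1: 14217   i=2: 10342   i=3: 7595
  i=4: 17715   i=5: 10992   i=6: 8553   i=7: 17882
  i=8: 11001   i=9: 8092     …   i=26: 15386
  i=27: 10405
Match at i=27, j=112: x = 27·139 + 112 = 3865.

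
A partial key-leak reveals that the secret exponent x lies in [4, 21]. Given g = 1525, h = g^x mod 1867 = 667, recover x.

Compute 1525^4 mod 1867 = 372, then multiply by 1525 repeatedly:
  1525^4=372  1525^5=1599  1525^6=173  1525^7=578  1525^8=226
  1525^9=1122  1525^10=878  1525^11=311  1525^12=57  1525^13=1043
  1525^14=1758  1525^15=1805  1525^16=667
Found 667 at exponent 16.

16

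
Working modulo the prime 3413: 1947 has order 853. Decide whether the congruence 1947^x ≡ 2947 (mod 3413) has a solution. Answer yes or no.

yes

2947 ∈ ⟨1947⟩ iff 2947^853 ≡ 1 (mod 3413), since |⟨1947⟩| = 853.
2947^853 mod 3413 = 1.
Since 1 = 1, 2947 lies in the subgroup.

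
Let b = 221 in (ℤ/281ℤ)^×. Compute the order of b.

8

The order of 221 must divide p − 1 = 280 = 2^3 · 5 · 7.
Divisors: 1, 2, 4, 5, 7, 8, 10, 14, 20, 28, 35, 40, 56, 70, 140, 280.
Check each in increasing order: 221^1 ≡ 221;  221^2 ≡ 228;  221^4 ≡ 280;  221^5 ≡ 60;  221^7 ≡ 192;  221^8 ≡ 1.
Smallest exponent giving 1 is 8.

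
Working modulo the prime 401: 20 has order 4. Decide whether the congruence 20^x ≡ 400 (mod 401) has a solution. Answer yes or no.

yes

400 ∈ ⟨20⟩ iff 400^4 ≡ 1 (mod 401), since |⟨20⟩| = 4.
400^4 mod 401 = 1.
Since 1 = 1, 400 lies in the subgroup.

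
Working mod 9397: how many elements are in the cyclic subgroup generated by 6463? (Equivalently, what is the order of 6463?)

The order of 6463 must divide p − 1 = 9396 = 2^2 · 3^4 · 29.
Divisors: 1, 2, 3, 4, 6, 9, 12, 18, 27, 29, 36, 54, 58, 81, 87, 108, 116, 162, 174, 261, 324, 348, 522, 783, 1044, 1566, 2349, 3132, 4698, 9396.
Check each in increasing order: 6463^1 ≡ 6463;  6463^2 ≡ 704;  6463^3 ≡ 1804;  6463^4 ≡ 6972;  6463^6 ≡ 3054;  6463^9 ≡ 2774;  6463^12 ≡ 5092;  6463^18 ≡ 8330;  6463^27 ≡ 197;  6463^29 ≡ 7130;  6463^36 ≡ 1452;  6463^54 ≡ 1221;  6463^58 ≡ 8527;  6463^81 ≡ 5612;  6463^87 ≡ 8317;  6463^108 ≡ 6115;  6463^116 ≡ 5140;  6463^162 ≡ 5197;  6463^174 ≡ 1172;  6463^261 ≡ 2835;  6463^324 ≡ 1831;  6463^348 ≡ 1622;  6463^522 ≡ 2790;  6463^783 ≡ 6773;  6463^1044 ≡ 3384;  6463^1566 ≡ 6772;  6463^2349 ≡ 9396;  6463^3132 ≡ 2624;  6463^4698 ≡ 1.
Smallest exponent giving 1 is 4698.

4698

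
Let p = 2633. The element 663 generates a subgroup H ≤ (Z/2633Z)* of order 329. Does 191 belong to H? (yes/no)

191 ∈ ⟨663⟩ iff 191^329 ≡ 1 (mod 2633), since |⟨663⟩| = 329.
191^329 mod 2633 = 1.
Since 1 = 1, 191 lies in the subgroup.

yes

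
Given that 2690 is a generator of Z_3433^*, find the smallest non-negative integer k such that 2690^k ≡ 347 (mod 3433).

2628

Baby-step giant-step with m = ceil(sqrt(3432)) = 59.
Baby table (2690^j mod 3433 for j=0..58):
  0:1  1:2690  2:2769  3:2433  4:1472  5:1431  6:997  7:757
  8:561  9:2003  10:1693  11:2012  12:1872  13:2902  14:3171  15:2418
  16:2318  17:1092  18:2265  19:2708  20:3127  21:780  22:637  23:463
  24:2724  25:1538  26:455  27:1802  28:3417  29:1589  30:325  31:2268
  32:479  33:1135  34:1213  35:1620  36:1323  37:2282  38:376  39:2138
  40:945  41:1630  42:759  43:2508  44:675  45:3126  46:1523  47:1301
  48:1463  49:1252  50:107  51:2891  52:1045  53:2856  54:3019  55:2065
  56:256  57:2040  58:1666
Giant step factor: 2690^(-59) ≡ 2509 (mod 3433).
Scan 347·2509^i mod 3433 for i = 0, 1, …:
  i=0: 347   i=1: 2074   i=2: 2671   i=3: 323
  i=4: 219   i=5: 191   i=6: 2032   i=7: 283
  i=8: 2849   i=9: 635     …   i=43: 2760
  i=44: 479
Match at i=44, j=32: k = 44·59 + 32 = 2628.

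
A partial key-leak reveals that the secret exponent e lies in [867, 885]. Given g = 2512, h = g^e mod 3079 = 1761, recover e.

874

Compute 2512^867 mod 3079 = 718, then multiply by 2512 repeatedly:
  2512^867=718  2512^868=2401  2512^869=2630  2512^870=2105  2512^871=1117
  2512^872=935  2512^873=2522  2512^874=1761
Found 1761 at exponent 874.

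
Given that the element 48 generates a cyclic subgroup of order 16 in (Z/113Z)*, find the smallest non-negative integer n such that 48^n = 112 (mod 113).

Successive powers of 48 modulo 113:
  48^0=1  48^1=48  48^2=44  48^3=78  48^4=15  48^5=42
  48^6=95  48^7=40  48^8=112
So 48^8 ≡ 112 (mod 113), giving n = 8.

8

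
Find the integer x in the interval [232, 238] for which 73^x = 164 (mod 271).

232

Compute 73^232 mod 271 = 164, then multiply by 73 repeatedly:
  73^232=164
Found 164 at exponent 232.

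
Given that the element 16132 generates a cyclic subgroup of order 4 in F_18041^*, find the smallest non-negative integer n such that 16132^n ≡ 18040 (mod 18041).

2

Successive powers of 16132 modulo 18041:
  16132^0=1  16132^1=16132  16132^2=18040
So 16132^2 ≡ 18040 (mod 18041), giving n = 2.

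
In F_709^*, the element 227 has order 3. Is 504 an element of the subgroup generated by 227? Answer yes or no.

⟨227⟩ has order 3; its elements mod 709 are {1, 227, 481}.
504 is not in this set.

no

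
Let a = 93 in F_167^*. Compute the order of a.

83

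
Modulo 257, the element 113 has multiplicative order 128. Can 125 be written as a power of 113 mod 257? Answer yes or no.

125 ∈ ⟨113⟩ iff 125^128 ≡ 1 (mod 257), since |⟨113⟩| = 128.
125^128 mod 257 = 256.
Since 256 ≠ 1, 125 does not lie in the subgroup.

no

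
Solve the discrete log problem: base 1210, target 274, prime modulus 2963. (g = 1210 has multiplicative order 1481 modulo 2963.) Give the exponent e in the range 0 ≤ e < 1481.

Baby-step giant-step with m = ceil(sqrt(1481)) = 39.
Baby table (1210^j mod 2963 for j=0..38):
  0:1  1:1210  2:378  3:1078  4:660  5:1553  6:588  7:360
  8:39  9:2745  10:2890  11:560  12:2036  13:1307  14:2191  15:2188
  16:1521  17:387  18:116  19:1099  20:2366  21:602  22:2485  23:2368
  24:59  25:278  26:1561  27:1379  28:421  29:2737  30:2099  31:499
  32:2301  33:1953  34:1619  35:447  36:1604  37:75  38:1860
Giant step factor: 1210^(-39) ≡ 1544 (mod 2963).
Scan 274·1544^i mod 2963 for i = 0, 1, …:
  i=0: 274   i=1: 2310   i=2: 2151   i=3: 2584
  i=4: 1498   i=5: 1772   i=6: 1119   i=7: 307
  i=8: 2891   i=9: 1426     …   i=33: 246
  i=34: 560
Match at i=34, j=11: e = 34·39 + 11 = 1337.

1337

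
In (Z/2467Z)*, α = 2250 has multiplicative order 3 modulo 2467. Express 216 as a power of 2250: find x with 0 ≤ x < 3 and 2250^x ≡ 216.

Successive powers of 2250 modulo 2467:
  2250^0=1  2250^1=2250  2250^2=216
So 2250^2 ≡ 216 (mod 2467), giving x = 2.

2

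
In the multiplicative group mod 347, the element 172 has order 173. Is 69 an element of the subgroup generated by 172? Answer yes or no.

69 ∈ ⟨172⟩ iff 69^173 ≡ 1 (mod 347), since |⟨172⟩| = 173.
69^173 mod 347 = 346.
Since 346 ≠ 1, 69 does not lie in the subgroup.

no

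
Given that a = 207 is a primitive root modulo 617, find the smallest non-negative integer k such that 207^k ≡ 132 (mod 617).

285

Baby-step giant-step with m = ceil(sqrt(616)) = 25.
Baby table (207^j mod 617 for j=0..24):
  0:1  1:207  2:276  3:368  4:285  5:380  6:301  7:607
  8:398  9:325  10:22  11:235  12:519  13:75  14:100  15:339
  16:452  17:397  18:118  19:363  20:484  21:234  22:312  23:416
  24:349
Giant step factor: 207^(-25) ≡ 80 (mod 617).
Scan 132·80^i mod 617 for i = 0, 1, …:
  i=0: 132   i=1: 71   i=2: 127   i=3: 288
  i=4: 211   i=5: 221   i=6: 404   i=7: 236
  i=8: 370   i=9: 601   i=10: 571   i=11: 22
Match at i=11, j=10: k = 11·25 + 10 = 285.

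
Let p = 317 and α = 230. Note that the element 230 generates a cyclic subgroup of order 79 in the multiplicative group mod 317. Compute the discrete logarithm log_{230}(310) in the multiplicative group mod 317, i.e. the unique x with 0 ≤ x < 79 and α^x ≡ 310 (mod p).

7

Baby-step giant-step with m = ceil(sqrt(79)) = 9.
Baby table (230^j mod 317 for j=0..8):
  0:1  1:230  2:278  3:223  4:253  5:179  6:277  7:310
  8:292
Giant step factor: 230^(-9) ≡ 36 (mod 317).
Scan 310·36^i mod 317 for i = 0, 1, …:
  i=0: 310
Match at i=0, j=7: x = 0·9 + 7 = 7.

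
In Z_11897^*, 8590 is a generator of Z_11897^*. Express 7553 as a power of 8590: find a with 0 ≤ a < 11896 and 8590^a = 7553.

601

Baby-step giant-step with m = ceil(sqrt(11896)) = 110.
Baby table (8590^j mod 11897 for j=0..109):
  0:1  1:8590  2:2906  3:2634  4:9863  5:4633  6:2005  7:7991
  8:8897  9:10799  10:2501  11:9505  12:10736  13:8593  14:4882  15:11352
  16:5868  17:10428  18:4007  19:2109  20:9076  21:1799  22:11104  23:5111
  24:3560  25:5110  26:6867  27:2204  28:4233  29:4238  30:11497  31:2233
  32:3506  33:5233  34:4604  35:2732  36:6996  37:3893  38:10300  39:10908
  40:10845  41:5040  42:417  43:1033  44:10205  45:3854  46:8406  47:4647
  48:3295  49:1087  50:10082  51:6117  52:7878  53:1884  54:3640  55:2284
  56:1407  57:10675  58:8071  59:6071  60:5339  61:10972  62:1446  63:672
  64:2435  65:1724  66:9292  67:1307  68:8259  69:2999  70:4405  71:6490
  72:11655  73:3195  74:10568  75:5010  76:4451  77:9029  78:2567  79:5389
  80:283  81:3982  82:1505  83:7808  84:7331  85:2469  86:8256  87:1023
  88:7584  89:10485  90:5860  91:1193  92:4553  93:4831  94:1554  95:426
  96:6961  97:668  98:3766  99:1997  100:10653  101:9443  102:1624  103:6876
  104:8132  105:6593  106:4150  107:5088  108:8239  109:9654
Giant step factor: 8590^(-110) ≡ 9231 (mod 11897).
Scan 7553·9231^i mod 11897 for i = 0, 1, …:
  i=0: 7553   i=1: 5323   i=2: 2003   i=3: 1755
  i=4: 8588   i=5: 6117
Match at i=5, j=51: a = 5·110 + 51 = 601.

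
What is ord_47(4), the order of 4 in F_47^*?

The order of 4 must divide p − 1 = 46 = 2 · 23.
Divisors: 1, 2, 23, 46.
Check each in increasing order: 4^1 ≡ 4;  4^2 ≡ 16;  4^23 ≡ 1.
Smallest exponent giving 1 is 23.

23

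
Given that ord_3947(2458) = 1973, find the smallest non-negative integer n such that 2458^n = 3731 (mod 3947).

Baby-step giant-step with m = ceil(sqrt(1973)) = 45.
Baby table (2458^j mod 3947 for j=0..44):
  0:1  1:2458  2:2854  3:1313  4:2655  5:1599  6:3077  7:814
  8:3630  9:2320  10:3092  11:2161  12:3023  13:2280  14:3447  15:2464
  16:1814  17:2649  18:2639  19:1741  20:830  21:3488  22:620  23:418
  24:1224  25:978  26:201  27:683  28:1339  29:3411  30:810  31:1692
  32:2745  33:1787  34:3382  35:574  36:1813  37:191  38:3732  39:428
  40:2122  41:1889  42:1490  43:3551  44:1541
Giant step factor: 2458^(-45) ≡ 3897 (mod 3947).
Scan 3731·3897^i mod 3947 for i = 0, 1, …:
  i=0: 3731   i=1: 2906   i=2: 739   i=3: 2520
  i=4: 304   i=5: 588   i=6: 2176   i=7: 1716
  i=8: 1034   i=9: 3558     …   i=42: 650
  i=43: 3023
Match at i=43, j=12: n = 43·45 + 12 = 1947.

1947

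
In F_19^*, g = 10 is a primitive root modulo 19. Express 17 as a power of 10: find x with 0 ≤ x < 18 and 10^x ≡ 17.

Successive powers of 10 modulo 19:
  10^0=1  10^1=10  10^2=5  10^3=12  10^4=6  10^5=3
  10^6=11  10^7=15  10^8=17
So 10^8 ≡ 17 (mod 19), giving x = 8.

8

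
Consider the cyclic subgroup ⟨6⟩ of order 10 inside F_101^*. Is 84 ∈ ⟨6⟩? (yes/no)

84 ∈ ⟨6⟩ iff 84^10 ≡ 1 (mod 101), since |⟨6⟩| = 10.
84^10 mod 101 = 1.
Since 1 = 1, 84 lies in the subgroup.

yes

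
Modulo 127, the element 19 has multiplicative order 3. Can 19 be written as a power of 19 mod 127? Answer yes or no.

yes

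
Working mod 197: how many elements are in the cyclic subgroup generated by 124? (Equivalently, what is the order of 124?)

196

The order of 124 must divide p − 1 = 196 = 2^2 · 7^2.
Divisors: 1, 2, 4, 7, 14, 28, 49, 98, 196.
Check each in increasing order: 124^1 ≡ 124;  124^2 ≡ 10;  124^4 ≡ 100;  124^7 ≡ 87;  124^14 ≡ 83;  124^28 ≡ 191;  124^49 ≡ 14;  124^98 ≡ 196;  124^196 ≡ 1.
Smallest exponent giving 1 is 196.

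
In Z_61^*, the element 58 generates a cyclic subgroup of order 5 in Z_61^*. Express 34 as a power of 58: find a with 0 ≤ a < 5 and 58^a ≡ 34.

Successive powers of 58 modulo 61:
  58^0=1  58^1=58  58^2=9  58^3=34
So 58^3 ≡ 34 (mod 61), giving a = 3.

3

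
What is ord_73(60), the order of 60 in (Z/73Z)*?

72

The order of 60 must divide p − 1 = 72 = 2^3 · 3^2.
Divisors: 1, 2, 3, 4, 6, 8, 9, 12, 18, 24, 36, 72.
Check each in increasing order: 60^1 ≡ 60;  60^2 ≡ 23;  60^3 ≡ 66;  60^4 ≡ 18;  60^6 ≡ 49;  60^8 ≡ 32;  60^9 ≡ 22;  60^12 ≡ 65;  60^18 ≡ 46;  60^24 ≡ 64;  60^36 ≡ 72;  60^72 ≡ 1.
Smallest exponent giving 1 is 72.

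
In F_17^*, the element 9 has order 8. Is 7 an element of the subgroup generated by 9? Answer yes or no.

no

⟨9⟩ has order 8; its elements mod 17 are {1, 2, 4, 8, 9, 13, 15, 16}.
7 is not in this set.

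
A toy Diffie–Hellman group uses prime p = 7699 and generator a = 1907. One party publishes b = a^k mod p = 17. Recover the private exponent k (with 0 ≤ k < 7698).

282

Baby-step giant-step with m = ceil(sqrt(7698)) = 88.
Baby table (1907^j mod 7699 for j=0..87):
  0:1  1:1907  2:2721  3:7520  4:5102  5:5677  6:1245  7:2923
  8:85  9:416  10:315  11:183  12:2526  13:5207  14:5738  15:2087
  16:7225  17:4564  18:3678  19:157  20:6837  21:3752  22:2693  23:318
  24:5904  25:2990  26:4670  27:5646  28:3720  29:3261  30:5634  31:3933
  32:1405  33:83  34:4301  35:2572  36:541  37:21  38:1552  39:3248
  40:3940  41:7055  42:3732  43:3048  44:7490  45:1785  46:1037  47:6615
  48:3843  49:6852  50:1561  51:5013  52:5332  53:5444  54:3456  55:248
  56:3297  57:4995  58:1802  59:2660  60:6678  61:800  62:1198  63:5682
  64:3081  65:1130  66:6889  67:2829  68:5603  69:6408  70:1743  71:5632
  72:119  73:3662  74:441  75:1796  76:6616  77:5750  78:1874  79:1382
  80:2416  81:3310  82:6689  83:6379  84:333  85:3713  86:5310  87:1985
Giant step factor: 1907^(-88) ≡ 6881 (mod 7699).
Scan 17·6881^i mod 7699 for i = 0, 1, …:
  i=0: 17   i=1: 1492   i=2: 3685   i=3: 3678
Match at i=3, j=18: k = 3·88 + 18 = 282.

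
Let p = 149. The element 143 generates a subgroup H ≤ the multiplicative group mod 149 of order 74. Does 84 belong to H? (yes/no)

84 ∈ ⟨143⟩ iff 84^74 ≡ 1 (mod 149), since |⟨143⟩| = 74.
84^74 mod 149 = 148.
Since 148 ≠ 1, 84 does not lie in the subgroup.

no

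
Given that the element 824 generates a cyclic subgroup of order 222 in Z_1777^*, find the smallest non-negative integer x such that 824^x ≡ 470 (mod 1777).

Baby-step giant-step with m = ceil(sqrt(222)) = 15.
Baby table (824^j mod 1777 for j=0..14):
  0:1  1:824  2:162  3:213  4:1366  5:743  6:944  7:1307
  8:106  9:271  10:1179  11:1254  12:859  13:570  14:552
Giant step factor: 824^(-15) ≡ 472 (mod 1777).
Scan 470·472^i mod 1777 for i = 0, 1, …:
  i=0: 470   i=1: 1492   i=2: 532   i=3: 547
  i=4: 519   i=5: 1519   i=6: 837   i=7: 570
Match at i=7, j=13: x = 7·15 + 13 = 118.

118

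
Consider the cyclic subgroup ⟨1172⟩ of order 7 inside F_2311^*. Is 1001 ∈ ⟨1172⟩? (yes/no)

1001 ∈ ⟨1172⟩ iff 1001^7 ≡ 1 (mod 2311), since |⟨1172⟩| = 7.
1001^7 mod 2311 = 330.
Since 330 ≠ 1, 1001 does not lie in the subgroup.

no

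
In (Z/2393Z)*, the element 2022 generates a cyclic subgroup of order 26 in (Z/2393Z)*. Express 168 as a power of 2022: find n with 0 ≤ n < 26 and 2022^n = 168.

Successive powers of 2022 modulo 2393:
  2022^0=1  2022^1=2022  2022^2=1240  2022^3=1809  2022^4=1294  2022^5=919
  2022^6=1250  2022^7=492  2022^8=1729  2022^9=2258  2022^10=2225  2022^11=110
  2022^12=2264  2022^13=2392  2022^14=371  2022^15=1153  2022^16=584  2022^17=1099
  2022^18=1474  2022^19=1143  2022^20=1901  2022^21=664  2022^22=135  2022^23=168
So 2022^23 ≡ 168 (mod 2393), giving n = 23.

23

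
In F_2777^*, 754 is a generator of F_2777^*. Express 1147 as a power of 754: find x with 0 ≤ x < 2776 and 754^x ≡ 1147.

Baby-step giant-step with m = ceil(sqrt(2776)) = 53.
Baby table (754^j mod 2777 for j=0..52):
  0:1  1:754  2:2008  3:567  4:2637  5:2743  6:2134  7:1153
  8:161  9:1983  10:1156  11:2423  12:2453  13:80  14:2003  15:2351
  16:928  17:2685  18:57  19:1323  20:599  21:1772  22:351  23:839
  24:2227  25:1850  26:846  27:1951  28:2021  29:2038  30:971  31:1783
  32:314  33:711  34:133  35:310  36:472  37:432  38:819  39:1032
  40:568  41:614  42:1974  43:2701  44:1013  45:127  46:1340  47:2309
  48:2584  49:1659  50:1236  51:1649  52:2027
Giant step factor: 754^(-53) ≡ 416 (mod 2777).
Scan 1147·416^i mod 2777 for i = 0, 1, …:
  i=0: 1147   i=1: 2285   i=2: 826   i=3: 2045
  i=4: 958   i=5: 1417   i=6: 748   i=7: 144
  i=8: 1587   i=9: 2043     …   i=27: 2244
  i=28: 432
Match at i=28, j=37: x = 28·53 + 37 = 1521.

1521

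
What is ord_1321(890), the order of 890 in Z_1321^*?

264

The order of 890 must divide p − 1 = 1320 = 2^3 · 3 · 5 · 11.
Divisors: 1, 2, 3, 4, 5, 6, 8, 10, 11, 12, 15, 20, 22, 24, 30, 33, 40, 44, 55, 60, 66, 88, 110, 120, 132, 165, 220, 264, 330, 440, 660, 1320.
Check each in increasing order: 890^1 ≡ 890;  890^2 ≡ 821;  890^3 ≡ 177;  890^4 ≡ 331;  890^5 ≡ 7;  890^6 ≡ 946;  890^8 ≡ 1239;  890^10 ≡ 49;  890^11 ≡ 17;  890^12 ≡ 599;  890^15 ≡ 343;  890^20 ≡ 1080;  890^22 ≡ 289;  890^24 ≡ 810;  890^30 ≡ 80;  890^33 ≡ 950;  890^40 ≡ 1278;  890^44 ≡ 298;  890^55 ≡ 1103;  890^60 ≡ 1116;  890^66 ≡ 257;  890^88 ≡ 297;  890^110 ≡ 1289;  890^120 ≡ 1074;  890^132 ≡ 1320;  890^165 ≡ 371;  890^220 ≡ 1024;  890^264 ≡ 1.
Smallest exponent giving 1 is 264.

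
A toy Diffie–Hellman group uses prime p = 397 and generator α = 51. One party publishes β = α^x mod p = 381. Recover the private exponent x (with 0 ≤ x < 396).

Baby-step giant-step with m = ceil(sqrt(396)) = 20.
Baby table (51^j mod 397 for j=0..19):
  0:1  1:51  2:219  3:53  4:321  5:94  6:30  7:339
  8:218  9:2  10:102  11:41  12:106  13:245  14:188  15:60
  16:281  17:39  18:4  19:204
Giant step factor: 51^(-20) ≡ 92 (mod 397).
Scan 381·92^i mod 397 for i = 0, 1, …:
  i=0: 381   i=1: 116   i=2: 350   i=3: 43
  i=4: 383   i=5: 300   i=6: 207   i=7: 385
  i=8: 87   i=9: 64   i=10: 330   i=11: 188
Match at i=11, j=14: x = 11·20 + 14 = 234.

234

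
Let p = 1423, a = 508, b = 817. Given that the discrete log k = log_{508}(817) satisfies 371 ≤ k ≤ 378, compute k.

378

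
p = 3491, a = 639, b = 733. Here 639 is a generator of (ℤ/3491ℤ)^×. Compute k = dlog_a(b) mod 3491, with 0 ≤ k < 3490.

2682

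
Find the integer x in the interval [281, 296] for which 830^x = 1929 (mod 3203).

Compute 830^281 mod 3203 = 1854, then multiply by 830 repeatedly:
  830^281=1854  830^282=1380  830^283=1929
Found 1929 at exponent 283.

283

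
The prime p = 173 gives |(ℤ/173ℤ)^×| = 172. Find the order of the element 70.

172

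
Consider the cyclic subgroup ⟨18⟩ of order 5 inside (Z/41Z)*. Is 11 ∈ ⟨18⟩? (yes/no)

no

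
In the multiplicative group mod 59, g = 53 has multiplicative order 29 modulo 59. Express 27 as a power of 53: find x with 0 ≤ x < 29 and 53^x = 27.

20

Successive powers of 53 modulo 59:
  53^0=1  53^1=53  53^2=36  53^3=20  53^4=57  53^5=12
  53^6=46  53^7=19  53^8=4  53^9=35  53^10=26  53^11=21
  53^12=51  53^13=48  53^14=7  53^15=17  53^16=16  53^17=22
  53^18=45  53^19=25  53^20=27
So 53^20 ≡ 27 (mod 59), giving x = 20.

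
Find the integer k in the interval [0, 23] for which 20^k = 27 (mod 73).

Compute 20^0 mod 73 = 1, then multiply by 20 repeatedly:
  20^0=1  20^1=20  20^2=35  20^3=43  20^4=57
  20^5=45  20^6=24  20^7=42  20^8=37  20^9=10
  20^10=54  20^11=58  20^12=65  20^13=59  20^14=12
  20^15=21  20^16=55  20^17=5  20^18=27
Found 27 at exponent 18.

18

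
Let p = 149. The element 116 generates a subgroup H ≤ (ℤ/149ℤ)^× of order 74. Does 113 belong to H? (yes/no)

yes

113 ∈ ⟨116⟩ iff 113^74 ≡ 1 (mod 149), since |⟨116⟩| = 74.
113^74 mod 149 = 1.
Since 1 = 1, 113 lies in the subgroup.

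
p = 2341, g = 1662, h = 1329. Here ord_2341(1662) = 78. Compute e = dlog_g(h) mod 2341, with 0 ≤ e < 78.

64

Baby-step giant-step with m = ceil(sqrt(78)) = 9.
Baby table (1662^j mod 2341 for j=0..8):
  0:1  1:1662  2:2205  3:1045  4:2109  5:681  6:1119  7:1024
  8:2322
Giant step factor: 1662^(-9) ≡ 1423 (mod 2341).
Scan 1329·1423^i mod 2341 for i = 0, 1, …:
  i=0: 1329   i=1: 1980   i=2: 1317   i=3: 1291
  i=4: 1749   i=5: 344   i=6: 243   i=7: 1662
Match at i=7, j=1: e = 7·9 + 1 = 64.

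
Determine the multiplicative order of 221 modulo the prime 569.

The order of 221 must divide p − 1 = 568 = 2^3 · 71.
Divisors: 1, 2, 4, 8, 71, 142, 284, 568.
Check each in increasing order: 221^1 ≡ 221;  221^2 ≡ 476;  221^4 ≡ 114;  221^8 ≡ 478;  221^71 ≡ 568;  221^142 ≡ 1.
Smallest exponent giving 1 is 142.

142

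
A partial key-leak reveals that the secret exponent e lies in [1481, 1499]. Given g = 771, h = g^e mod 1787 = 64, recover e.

1494

Compute 771^1481 mod 1787 = 1458, then multiply by 771 repeatedly:
  771^1481=1458  771^1482=95  771^1483=1765  771^1484=908  771^1485=1351
  771^1486=1587  771^1487=1269  771^1488=910  771^1489=1106  771^1490=327
  771^1491=150  771^1492=1282  771^1493=211  771^1494=64
Found 64 at exponent 1494.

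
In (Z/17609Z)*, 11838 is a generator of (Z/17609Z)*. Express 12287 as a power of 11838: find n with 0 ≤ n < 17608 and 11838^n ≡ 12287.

7233

Baby-step giant-step with m = ceil(sqrt(17608)) = 133.
Baby table (11838^j mod 17609 for j=0..132):
  0:1  1:11838  2:5822  3:16819  4:15968  5:14178  6:7785  7:10933
  8:16313  9:13000  10:8949  11:2518  12:13656  13:9108  14:597  15:6077
  16:6761  17:3813  18:6427  19:11946  20:16478  21:11671  22:1084  23:13040
  24:7026  25:6481  26:17274  27:13904  28:4229  29:515  30:3856  31:4800
  32:15766  33:117  34:11544  35:12032  36:13224  37:1702  38:3580  39:12786
  40:11313  41:6849  42:6626  43:8102  44:12862  45:12942  46:9096  47:17022
  48:6649  49:16241  50:5896  51:12381  52:6571  53:8545  54:9614  55:3565
  56:11306  57:12028  58:1090  59:13632  60:6740  61:1741  62:7428  63:10927
  64:15721  65:13286  66:13689  67:12364  68:16633  69:15225  70:5435  71:13853
  72:16806  73:2946  74:8928  75:446  76:14657  77:8089  78:17449  79:7692
  80:1757  81:3137  82:16034  83:3081  84:4639  85:11620  86:13661  87:15471
  88:12098  89:2127  90:16165  91:4267  92:10134  93:13784  94:9998  95:6235
  96:10611  97:8021  98:4870  99:16803  100:2650  101:9071  102:2816  103:1971
  104:773  105:11703  106:10111  107:5645  108:16964  109:6796  110:13136  111:16498
  112:1905  113:11870  114:14849  115:9424  116:8297  117:14493  118:3647  119:13527
  120:13989  121:6746  122:2333  123:7142  124:6187  125:5875  126:10309  127:7572
  128:7526  129:8857  130:5180  131:6302  132:11352
Giant step factor: 11838^(-133) ≡ 2917 (mod 17609).
Scan 12287·2917^i mod 17609 for i = 0, 1, …:
  i=0: 12287   i=1: 6864   i=2: 855   i=3: 11166
  i=4: 12181   i=5: 14624   i=6: 9210   i=7: 11845
  i=8: 3007   i=9: 2137     …   i=53: 2268
  i=54: 12381
Match at i=54, j=51: n = 54·133 + 51 = 7233.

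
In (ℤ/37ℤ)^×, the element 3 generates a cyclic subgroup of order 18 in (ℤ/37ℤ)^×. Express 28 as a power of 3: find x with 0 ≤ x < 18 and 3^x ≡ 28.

11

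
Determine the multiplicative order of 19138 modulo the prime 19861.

6620

The order of 19138 must divide p − 1 = 19860 = 2^2 · 3 · 5 · 331.
Divisors: 1, 2, 3, 4, 5, 6, 10, 12, 15, 20, 30, 60, 331, 662, 993, 1324, 1655, 1986, 3310, 3972, 4965, 6620, 9930, 19860.
Check each in increasing order: 19138^1 ≡ 19138;  19138^2 ≡ 6343;  19138^3 ≡ 1902;  19138^4 ≡ 15124;  19138^5 ≡ 8759;  19138^6 ≡ 2902;  19138^10 ≡ 16899;  19138^12 ≡ 540;  19138^15 ≡ 14169;  19138^20 ≡ 14743;  19138^30 ≡ 5573;  19138^60 ≡ 15586;  19138^331 ≡ 10590;  19138^662 ≡ 12894;  19138^993 ≡ 3085;  19138^1324 ≡ 18666;  19138^1655 ≡ 16268;  19138^1986 ≡ 3806;  19138^3310 ≡ 19860;  19138^3972 ≡ 6967;  19138^4965 ≡ 3593;  19138^6620 ≡ 1.
Smallest exponent giving 1 is 6620.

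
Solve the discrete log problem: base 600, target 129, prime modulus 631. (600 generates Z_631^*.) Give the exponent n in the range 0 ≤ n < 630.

73

Baby-step giant-step with m = ceil(sqrt(630)) = 26.
Baby table (600^j mod 631 for j=0..25):
  0:1  1:600  2:330  3:497  4:368  5:581  6:288  7:537
  8:390  9:530  10:607  11:113  12:283  13:61  14:2  15:569
  16:29  17:363  18:105  19:531  20:576  21:443  22:149  23:429
  24:583  25:226
Giant step factor: 600^(-26) ≡ 398 (mod 631).
Scan 129·398^i mod 631 for i = 0, 1, …:
  i=0: 129   i=1: 231   i=2: 443
Match at i=2, j=21: n = 2·26 + 21 = 73.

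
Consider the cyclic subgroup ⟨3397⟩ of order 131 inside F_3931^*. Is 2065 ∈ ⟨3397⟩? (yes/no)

no

2065 ∈ ⟨3397⟩ iff 2065^131 ≡ 1 (mod 3931), since |⟨3397⟩| = 131.
2065^131 mod 3931 = 97.
Since 97 ≠ 1, 2065 does not lie in the subgroup.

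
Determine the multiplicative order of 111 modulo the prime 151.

The order of 111 must divide p − 1 = 150 = 2 · 3 · 5^2.
Divisors: 1, 2, 3, 5, 6, 10, 15, 25, 30, 50, 75, 150.
Check each in increasing order: 111^1 ≡ 111;  111^2 ≡ 90;  111^3 ≡ 24;  111^5 ≡ 46;  111^6 ≡ 123;  111^10 ≡ 2;  111^15 ≡ 92;  111^25 ≡ 33;  111^30 ≡ 8;  111^50 ≡ 32;  111^75 ≡ 150;  111^150 ≡ 1.
Smallest exponent giving 1 is 150.

150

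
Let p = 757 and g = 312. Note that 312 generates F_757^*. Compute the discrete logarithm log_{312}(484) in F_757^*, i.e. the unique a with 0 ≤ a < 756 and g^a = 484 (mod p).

282

Baby-step giant-step with m = ceil(sqrt(756)) = 28.
Baby table (312^j mod 757 for j=0..27):
  0:1  1:312  2:448  3:488  4:99  5:608  6:446  7:621
  8:717  9:389  10:248  11:162  12:582  13:661  14:328  15:141
  16:86  17:337  18:678  19:333  20:187  21:55  22:506  23:416
  24:345  25:146  26:132  27:306
Giant step factor: 312^(-28) ≡ 143 (mod 757).
Scan 484·143^i mod 757 for i = 0, 1, …:
  i=0: 484   i=1: 325   i=2: 298   i=3: 222
  i=4: 709   i=5: 706   i=6: 277   i=7: 247
  i=8: 499   i=9: 199   i=10: 448
Match at i=10, j=2: a = 10·28 + 2 = 282.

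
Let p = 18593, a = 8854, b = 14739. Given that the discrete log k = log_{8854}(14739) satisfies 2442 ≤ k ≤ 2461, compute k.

2458

Compute 8854^2442 mod 18593 = 1213, then multiply by 8854 repeatedly:
  8854^2442=1213  8854^2443=11741  8854^2444=1351  8854^2445=6455  8854^2446=16281
  8854^2447=445  8854^2448=16907  8854^2449=2335  8854^2450=17267  8854^2451=10372
  8854^2452=2861  8854^2453=7628  8854^2454=8536  8854^2455=15792  8854^2456=3008
  8854^2457=7656  8854^2458=14739
Found 14739 at exponent 2458.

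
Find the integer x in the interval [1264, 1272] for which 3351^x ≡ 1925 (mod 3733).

Compute 3351^1264 mod 3733 = 903, then multiply by 3351 repeatedly:
  3351^1264=903  3351^1265=2223  3351^1266=1938  3351^1267=2551  3351^1268=3564
  3351^1269=1097  3351^1270=2775  3351^1271=122  3351^1272=1925
Found 1925 at exponent 1272.

1272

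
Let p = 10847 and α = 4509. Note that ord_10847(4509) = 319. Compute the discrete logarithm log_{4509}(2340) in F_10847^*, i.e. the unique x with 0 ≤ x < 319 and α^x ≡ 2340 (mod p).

293

Baby-step giant-step with m = ceil(sqrt(319)) = 18.
Baby table (4509^j mod 10847 for j=0..17):
  0:1  1:4509  2:3803  3:9467  4:3758  5:1808  6:6175  7:9673
  8:10617  9:4242  10:3917  11:2837  12:3420  13:7193  14:707  15:9692
  16:9512  17:570
Giant step factor: 4509^(-18) ≡ 4150 (mod 10847).
Scan 2340·4150^i mod 10847 for i = 0, 1, …:
  i=0: 2340   i=1: 2935   i=2: 9916   i=3: 8729
  i=4: 7217   i=5: 1983   i=6: 7424   i=7: 4120
  i=8: 3128   i=9: 8188     …   i=15: 5322
  i=16: 1808
Match at i=16, j=5: x = 16·18 + 5 = 293.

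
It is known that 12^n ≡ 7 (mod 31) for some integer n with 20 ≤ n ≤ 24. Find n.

22

Compute 12^20 mod 31 = 5, then multiply by 12 repeatedly:
  12^20=5  12^21=29  12^22=7
Found 7 at exponent 22.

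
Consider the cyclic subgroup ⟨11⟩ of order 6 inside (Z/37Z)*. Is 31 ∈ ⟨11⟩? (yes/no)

31 ∈ ⟨11⟩ iff 31^6 ≡ 1 (mod 37), since |⟨11⟩| = 6.
31^6 mod 37 = 36.
Since 36 ≠ 1, 31 does not lie in the subgroup.

no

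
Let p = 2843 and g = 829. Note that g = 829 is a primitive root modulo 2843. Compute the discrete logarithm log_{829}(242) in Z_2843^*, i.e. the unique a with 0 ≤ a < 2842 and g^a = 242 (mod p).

Baby-step giant-step with m = ceil(sqrt(2842)) = 54.
Baby table (829^j mod 2843 for j=0..53):
  0:1  1:829  2:2078  3:2647  4:2410  5:2104  6:1457  7:2421
  8:2694  9:1571  10:265  11:774  12:1971  13:2077  14:1818  15:332
  16:2300  17:1890  18:317  19:1237  20:1993  21:414  22:2046  23:1706
  24:1303  25:2690  26:1098  27:482  28:1558  29:860  30:2190  31:1676
  32:2020  33:53  34:1292  35:2100  36:984  37:2638  38:635  39:460
  40:378  41:632  42:816  43:2673  44:1220  45:2115  46:2047  47:2535
  48:538  49:2494  50:665  51:2586  52:172  53:438
Giant step factor: 829^(-54) ≡ 1698 (mod 2843).
Scan 242·1698^i mod 2843 for i = 0, 1, …:
  i=0: 242   i=1: 1524   i=2: 622   i=3: 1403
  i=4: 2703   i=5: 1092   i=6: 580   i=7: 1162
  i=8: 34   i=9: 872     …   i=34: 1129
  i=35: 860
Match at i=35, j=29: a = 35·54 + 29 = 1919.

1919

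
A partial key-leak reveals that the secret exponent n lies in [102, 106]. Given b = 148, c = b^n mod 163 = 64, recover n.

Compute 148^102 mod 163 = 64, then multiply by 148 repeatedly:
  148^102=64
Found 64 at exponent 102.

102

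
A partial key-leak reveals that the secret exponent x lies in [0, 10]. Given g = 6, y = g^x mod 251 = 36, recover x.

2

Compute 6^0 mod 251 = 1, then multiply by 6 repeatedly:
  6^0=1  6^1=6  6^2=36
Found 36 at exponent 2.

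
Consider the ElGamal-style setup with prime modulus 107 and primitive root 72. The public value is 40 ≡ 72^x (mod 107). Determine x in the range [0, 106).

30

Successive powers of 72 modulo 107:
  72^0=1  72^1=72  72^2=48  72^3=32  72^4=57  72^5=38
  72^6=61  72^7=5  72^8=39  72^9=26  72^10=53  72^11=71
  72^12=83  72^13=91  72^14=25  72^15=88  72^16=23  72^17=51
  72^18=34  72^19=94  72^20=27  72^21=18  72^22=12  72^23=8
  72^24=41  72^25=63  72^26=42  72^27=28  72^28=90  72^29=60
  72^30=40
So 72^30 ≡ 40 (mod 107), giving x = 30.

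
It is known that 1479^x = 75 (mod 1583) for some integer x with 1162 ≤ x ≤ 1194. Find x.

Compute 1479^1162 mod 1583 = 27, then multiply by 1479 repeatedly:
  1479^1162=27  1479^1163=358  1479^1164=760  1479^1165=110  1479^1166=1224
  1479^1167=927  1479^1168=155  1479^1169=1293  1479^1170=83  1479^1171=866
  1479^1172=167  1479^1173=45  1479^1174=69  1479^1175=739  1479^1176=711
  1479^1177=457  1479^1178=1545  1479^1179=786  1479^1180=572  1479^1181=666
  1479^1182=388  1479^1183=806  1479^1184=75
Found 75 at exponent 1184.

1184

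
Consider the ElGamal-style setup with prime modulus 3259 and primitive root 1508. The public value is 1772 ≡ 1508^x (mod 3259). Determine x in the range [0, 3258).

1620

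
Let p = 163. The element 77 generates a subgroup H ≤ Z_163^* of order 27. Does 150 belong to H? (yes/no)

150 ∈ ⟨77⟩ iff 150^27 ≡ 1 (mod 163), since |⟨77⟩| = 27.
150^27 mod 163 = 1.
Since 1 = 1, 150 lies in the subgroup.

yes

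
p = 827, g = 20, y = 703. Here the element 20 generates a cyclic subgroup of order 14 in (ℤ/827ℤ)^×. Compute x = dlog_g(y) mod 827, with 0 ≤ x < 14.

Successive powers of 20 modulo 827:
  20^0=1  20^1=20  20^2=400  20^3=557  20^4=389  20^5=337
  20^6=124  20^7=826  20^8=807  20^9=427  20^10=270  20^11=438
  20^12=490  20^13=703
So 20^13 ≡ 703 (mod 827), giving x = 13.

13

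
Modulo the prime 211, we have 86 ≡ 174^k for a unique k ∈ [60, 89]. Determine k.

87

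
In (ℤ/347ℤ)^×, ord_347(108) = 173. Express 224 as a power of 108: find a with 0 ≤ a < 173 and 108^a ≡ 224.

154

Baby-step giant-step with m = ceil(sqrt(173)) = 14.
Baby table (108^j mod 347 for j=0..13):
  0:1  1:108  2:213  3:102  4:259  5:212  6:341  7:46
  8:110  9:82  10:181  11:116  12:36  13:71
Giant step factor: 108^(-14) ≡ 296 (mod 347).
Scan 224·296^i mod 347 for i = 0, 1, …:
  i=0: 224   i=1: 27   i=2: 11   i=3: 133
  i=4: 157   i=5: 321   i=6: 285   i=7: 39
  i=8: 93   i=9: 115   i=10: 34   i=11: 1
Match at i=11, j=0: a = 11·14 + 0 = 154.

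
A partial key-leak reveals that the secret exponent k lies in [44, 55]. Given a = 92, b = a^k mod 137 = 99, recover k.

44

Compute 92^44 mod 137 = 99, then multiply by 92 repeatedly:
  92^44=99
Found 99 at exponent 44.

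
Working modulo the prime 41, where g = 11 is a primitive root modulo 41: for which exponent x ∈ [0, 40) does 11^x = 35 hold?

7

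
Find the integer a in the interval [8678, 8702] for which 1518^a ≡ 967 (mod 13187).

8684

Compute 1518^8678 mod 13187 = 7988, then multiply by 1518 repeatedly:
  1518^8678=7988  1518^8679=6931  1518^8680=11219  1518^8681=6025  1518^8682=7359
  1518^8683=1573  1518^8684=967
Found 967 at exponent 8684.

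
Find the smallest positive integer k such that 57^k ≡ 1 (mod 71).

5

The order of 57 must divide p − 1 = 70 = 2 · 5 · 7.
Divisors: 1, 2, 5, 7, 10, 14, 35, 70.
Check each in increasing order: 57^1 ≡ 57;  57^2 ≡ 54;  57^5 ≡ 1.
Smallest exponent giving 1 is 5.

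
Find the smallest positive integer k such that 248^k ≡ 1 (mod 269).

134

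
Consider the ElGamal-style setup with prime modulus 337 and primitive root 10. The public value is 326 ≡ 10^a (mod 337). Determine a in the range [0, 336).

Baby-step giant-step with m = ceil(sqrt(336)) = 19.
Baby table (10^j mod 337 for j=0..18):
  0:1  1:10  2:100  3:326  4:227  5:248  6:121  7:199
  8:305  9:17  10:170  11:15  12:150  13:152  14:172  15:35
  16:13  17:130  18:289
Giant step factor: 10^(-19) ≡ 304 (mod 337).
Scan 326·304^i mod 337 for i = 0, 1, …:
  i=0: 326
Match at i=0, j=3: a = 0·19 + 3 = 3.

3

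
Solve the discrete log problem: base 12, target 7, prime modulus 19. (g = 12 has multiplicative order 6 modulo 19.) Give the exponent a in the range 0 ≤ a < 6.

4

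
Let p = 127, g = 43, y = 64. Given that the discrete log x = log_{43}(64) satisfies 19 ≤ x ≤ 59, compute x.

54

Compute 43^19 mod 127 = 45, then multiply by 43 repeatedly:
  43^19=45  43^20=30  43^21=20  43^22=98  43^23=23
  43^24=100  43^25=109  43^26=115  43^27=119  43^28=37
  43^29=67  43^30=87  43^31=58  43^32=81  43^33=54
  43^34=36  43^35=24  43^36=16  43^37=53  43^38=120
  43^39=80  43^40=11  43^41=92  43^42=19  43^43=55
  43^44=79  43^45=95  43^46=21  43^47=14  43^48=94
  43^49=105  43^50=70  43^51=89  43^52=17  43^53=96
  43^54=64
Found 64 at exponent 54.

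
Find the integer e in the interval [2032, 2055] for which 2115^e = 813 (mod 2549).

Compute 2115^2032 mod 2549 = 925, then multiply by 2115 repeatedly:
  2115^2032=925  2115^2033=1292  2115^2034=52  2115^2035=373  2115^2036=1254
  2115^2037=1250  2115^2038=437  2115^2039=1517  2115^2040=1813  2115^2041=799
  2115^2042=2447  2115^2043=935  2115^2044=2050  2115^2045=2450  2115^2046=2182
  2115^2047=1240  2115^2048=2228  2115^2049=1668  2115^2050=4  2115^2051=813
Found 813 at exponent 2051.

2051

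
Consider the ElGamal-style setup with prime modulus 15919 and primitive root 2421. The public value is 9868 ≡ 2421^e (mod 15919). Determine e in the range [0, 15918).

1358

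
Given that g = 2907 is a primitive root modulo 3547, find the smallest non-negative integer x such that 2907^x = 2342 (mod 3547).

Baby-step giant-step with m = ceil(sqrt(3546)) = 60.
Baby table (2907^j mod 3547 for j=0..59):
  0:1  1:2907  2:1695  3:582  4:3502  5:424  6:1759  7:2186
  8:2025  9:2202  10:2426  11:946  12:1097  13:226  14:787  15:3541
  16:293  17:471  18:55  19:270  20:1003  21:87  22:1072  23:2038
  24:976  25:3179  26:1418  27:512  28:2191  29:2372  30:36  31:1789
  32:721  33:3217  34:1927  35:1076  36:3025  37:662  38:1960  39:1238
  40:2208  41:2133  42:475  43:1042  44:3503  45:3331  46:3454  47:2768
  48:1980  49:2626  50:638  51:3132  52:3122  53:2428  54:3213  55:940
  56:1390  57:697  58:842  59:264
Giant step factor: 2907^(-60) ≡ 3495 (mod 3547).
Scan 2342·3495^i mod 3547 for i = 0, 1, …:
  i=0: 2342   i=1: 2361   i=2: 1373   i=3: 3091
  i=4: 2430   i=5: 1332   i=6: 1676   i=7: 1523
  i=8: 2385   i=9: 125     …   i=56: 2865
  i=57: 3541
Match at i=57, j=15: x = 57·60 + 15 = 3435.

3435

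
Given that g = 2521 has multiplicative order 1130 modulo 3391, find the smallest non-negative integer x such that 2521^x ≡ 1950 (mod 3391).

Baby-step giant-step with m = ceil(sqrt(1130)) = 34.
Baby table (2521^j mod 3391 for j=0..33):
  0:1  1:2521  2:707  3:2072  4:1372  5:3383  6:178  7:1126
  8:379  9:2588  10:64  11:1967  12:1165  13:359  14:3033  15:2879
  16:1219  17:853  18:519  19:2864  20:705  21:421  22:3349  23:2630
  24:825  25:1142  26:23  27:336  28:2697  29:182  30:1037  31:3207
  32:703  33:2161
Giant step factor: 2521^(-34) ≡ 892 (mod 3391).
Scan 1950·892^i mod 3391 for i = 0, 1, …:
  i=0: 1950   i=1: 3208   i=2: 2923   i=3: 3028
  i=4: 1740   i=5: 2393   i=6: 1617   i=7: 1189
  i=8: 2596   i=9: 2970     …   i=25: 909
  i=26: 379
Match at i=26, j=8: x = 26·34 + 8 = 892.

892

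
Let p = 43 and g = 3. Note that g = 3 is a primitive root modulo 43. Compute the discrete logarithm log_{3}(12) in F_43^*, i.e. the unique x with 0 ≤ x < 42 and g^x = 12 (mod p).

13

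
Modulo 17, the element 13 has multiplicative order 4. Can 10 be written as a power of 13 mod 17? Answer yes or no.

no

⟨13⟩ has order 4; its elements mod 17 are {1, 4, 13, 16}.
10 is not in this set.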